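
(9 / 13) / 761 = 9 / 9893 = 0.00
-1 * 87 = -87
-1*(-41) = 41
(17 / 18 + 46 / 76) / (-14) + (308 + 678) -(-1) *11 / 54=3541060 / 3591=986.09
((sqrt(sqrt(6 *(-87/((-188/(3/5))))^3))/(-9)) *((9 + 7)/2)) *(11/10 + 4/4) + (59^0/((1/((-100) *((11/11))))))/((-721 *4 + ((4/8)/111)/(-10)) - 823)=-7 *174^(3/4) *235^(1/4)/1175 + 222000/8229541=-1.09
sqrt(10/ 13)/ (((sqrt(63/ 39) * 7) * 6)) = 0.02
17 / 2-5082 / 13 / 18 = -1031 / 78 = -13.22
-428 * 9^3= -312012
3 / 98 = 0.03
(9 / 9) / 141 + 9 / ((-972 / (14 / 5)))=-239 / 12690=-0.02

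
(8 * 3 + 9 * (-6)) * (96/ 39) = -960/ 13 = -73.85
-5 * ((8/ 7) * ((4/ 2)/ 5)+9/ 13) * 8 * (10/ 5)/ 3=-8368/ 273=-30.65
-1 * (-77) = 77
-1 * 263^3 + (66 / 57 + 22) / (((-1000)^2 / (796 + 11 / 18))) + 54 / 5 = -155536779352271 / 8550000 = -18191436.18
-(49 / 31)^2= -2401 / 961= -2.50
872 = 872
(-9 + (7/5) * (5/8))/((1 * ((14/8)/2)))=-65/7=-9.29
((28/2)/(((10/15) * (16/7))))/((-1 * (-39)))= 49/208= 0.24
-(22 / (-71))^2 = -484 / 5041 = -0.10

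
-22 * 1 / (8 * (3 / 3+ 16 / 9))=-99 / 100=-0.99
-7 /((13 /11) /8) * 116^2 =-8288896 /13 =-637607.38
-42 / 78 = -7 / 13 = -0.54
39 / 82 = 0.48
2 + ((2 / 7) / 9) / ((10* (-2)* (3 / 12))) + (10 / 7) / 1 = 154 / 45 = 3.42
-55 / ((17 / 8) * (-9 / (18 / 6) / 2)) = 880 / 51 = 17.25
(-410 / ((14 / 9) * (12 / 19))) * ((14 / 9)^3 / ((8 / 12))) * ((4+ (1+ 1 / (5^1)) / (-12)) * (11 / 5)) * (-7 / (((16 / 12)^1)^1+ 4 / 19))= 65997659 / 720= 91663.42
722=722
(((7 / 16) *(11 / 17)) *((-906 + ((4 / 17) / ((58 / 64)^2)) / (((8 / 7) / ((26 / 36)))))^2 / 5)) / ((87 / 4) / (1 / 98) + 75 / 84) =21.79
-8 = -8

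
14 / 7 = 2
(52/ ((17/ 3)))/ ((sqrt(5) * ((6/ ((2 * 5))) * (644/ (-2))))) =-26 * sqrt(5)/ 2737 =-0.02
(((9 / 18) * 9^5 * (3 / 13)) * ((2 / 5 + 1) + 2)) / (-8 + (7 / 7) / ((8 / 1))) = -1338444 / 455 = -2941.64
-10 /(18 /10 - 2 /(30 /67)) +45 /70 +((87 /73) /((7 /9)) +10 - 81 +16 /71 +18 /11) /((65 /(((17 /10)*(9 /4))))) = 215052459 /518818300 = 0.41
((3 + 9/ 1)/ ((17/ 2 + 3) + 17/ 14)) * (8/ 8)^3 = 84/ 89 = 0.94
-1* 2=-2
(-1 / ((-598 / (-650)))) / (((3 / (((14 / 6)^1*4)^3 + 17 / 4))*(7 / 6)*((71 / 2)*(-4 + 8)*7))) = -2206675 / 8641836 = -0.26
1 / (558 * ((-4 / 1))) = -1 / 2232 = -0.00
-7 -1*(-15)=8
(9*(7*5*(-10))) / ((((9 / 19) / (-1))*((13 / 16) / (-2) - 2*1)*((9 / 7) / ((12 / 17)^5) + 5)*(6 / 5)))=-4902912000 / 26262907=-186.69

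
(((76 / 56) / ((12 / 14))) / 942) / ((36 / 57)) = 361 / 135648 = 0.00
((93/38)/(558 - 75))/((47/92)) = 62/6251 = 0.01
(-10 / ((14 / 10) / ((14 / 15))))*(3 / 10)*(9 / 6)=-3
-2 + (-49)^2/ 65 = 2271/ 65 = 34.94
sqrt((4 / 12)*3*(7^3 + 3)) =sqrt(346) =18.60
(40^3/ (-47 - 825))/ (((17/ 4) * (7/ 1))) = -32000/ 12971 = -2.47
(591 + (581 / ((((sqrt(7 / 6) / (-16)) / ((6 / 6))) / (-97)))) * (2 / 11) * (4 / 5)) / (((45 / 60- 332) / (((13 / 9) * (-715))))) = 1464892 / 795 + 696636928 * sqrt(42) / 11925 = 380435.78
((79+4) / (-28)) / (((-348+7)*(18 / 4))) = 83 / 42966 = 0.00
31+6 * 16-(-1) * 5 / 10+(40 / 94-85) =4035 / 94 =42.93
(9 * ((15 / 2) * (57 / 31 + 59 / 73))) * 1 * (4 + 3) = 1250.67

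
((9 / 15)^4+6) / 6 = 1277 / 1250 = 1.02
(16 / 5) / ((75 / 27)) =144 / 125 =1.15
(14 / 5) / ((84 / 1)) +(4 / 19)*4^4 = 30739 / 570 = 53.93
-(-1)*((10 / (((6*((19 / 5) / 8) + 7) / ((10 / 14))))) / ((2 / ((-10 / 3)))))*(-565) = 2825000 / 4137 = 682.86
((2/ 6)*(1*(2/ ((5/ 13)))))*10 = 52/ 3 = 17.33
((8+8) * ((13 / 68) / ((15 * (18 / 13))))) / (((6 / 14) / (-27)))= -2366 / 255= -9.28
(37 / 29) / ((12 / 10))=185 / 174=1.06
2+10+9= 21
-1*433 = -433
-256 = -256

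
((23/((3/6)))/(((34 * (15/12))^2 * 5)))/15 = 184/541875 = 0.00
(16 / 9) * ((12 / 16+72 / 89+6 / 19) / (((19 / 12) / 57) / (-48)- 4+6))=1.67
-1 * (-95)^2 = -9025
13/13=1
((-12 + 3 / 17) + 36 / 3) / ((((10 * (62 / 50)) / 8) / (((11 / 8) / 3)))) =55 / 1054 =0.05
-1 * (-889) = 889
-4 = -4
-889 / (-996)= 889 / 996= 0.89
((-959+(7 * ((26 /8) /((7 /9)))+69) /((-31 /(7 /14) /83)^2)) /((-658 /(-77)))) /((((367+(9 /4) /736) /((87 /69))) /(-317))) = 4869358425844 /48801001319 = 99.78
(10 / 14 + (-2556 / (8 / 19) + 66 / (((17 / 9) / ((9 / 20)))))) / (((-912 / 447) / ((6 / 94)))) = 189.40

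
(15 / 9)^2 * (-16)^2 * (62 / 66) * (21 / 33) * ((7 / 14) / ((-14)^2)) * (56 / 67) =198400 / 218889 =0.91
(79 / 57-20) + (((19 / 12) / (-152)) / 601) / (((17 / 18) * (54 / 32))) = -32520730 / 1747107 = -18.61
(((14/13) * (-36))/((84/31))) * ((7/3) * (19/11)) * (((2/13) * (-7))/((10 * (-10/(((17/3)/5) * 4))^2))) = 66726632/52284375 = 1.28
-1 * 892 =-892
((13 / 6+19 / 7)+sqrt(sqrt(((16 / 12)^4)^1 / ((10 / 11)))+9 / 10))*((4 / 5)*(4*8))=64*sqrt(810+160*sqrt(110)) / 75+2624 / 21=167.52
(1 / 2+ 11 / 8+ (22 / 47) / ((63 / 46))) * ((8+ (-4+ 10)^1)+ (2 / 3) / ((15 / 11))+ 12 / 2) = 24207571 / 532980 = 45.42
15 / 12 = 5 / 4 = 1.25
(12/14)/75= 2/175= 0.01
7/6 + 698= 4195/6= 699.17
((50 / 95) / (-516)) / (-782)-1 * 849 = -3254526031 / 3833364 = -849.00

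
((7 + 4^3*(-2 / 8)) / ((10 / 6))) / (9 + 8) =-27 / 85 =-0.32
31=31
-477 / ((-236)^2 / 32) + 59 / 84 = 125243 / 292404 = 0.43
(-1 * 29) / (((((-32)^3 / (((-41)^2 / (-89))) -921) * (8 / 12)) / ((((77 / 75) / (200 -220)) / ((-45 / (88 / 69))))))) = -41290403 / 531013606875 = -0.00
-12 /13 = -0.92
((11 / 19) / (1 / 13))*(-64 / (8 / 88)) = -100672 / 19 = -5298.53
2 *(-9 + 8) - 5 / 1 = -7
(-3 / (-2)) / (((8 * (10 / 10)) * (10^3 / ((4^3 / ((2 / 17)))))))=51 / 500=0.10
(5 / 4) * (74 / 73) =185 / 146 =1.27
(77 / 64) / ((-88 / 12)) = -21 / 128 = -0.16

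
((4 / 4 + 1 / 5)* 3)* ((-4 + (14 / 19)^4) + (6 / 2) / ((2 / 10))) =40.66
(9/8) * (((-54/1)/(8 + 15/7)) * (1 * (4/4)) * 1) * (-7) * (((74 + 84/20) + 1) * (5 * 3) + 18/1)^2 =4329492363/71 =60978765.68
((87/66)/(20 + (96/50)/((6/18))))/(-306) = -725/4335408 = -0.00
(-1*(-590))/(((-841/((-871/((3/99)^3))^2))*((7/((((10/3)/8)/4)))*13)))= -786798167528.21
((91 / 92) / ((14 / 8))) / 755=0.00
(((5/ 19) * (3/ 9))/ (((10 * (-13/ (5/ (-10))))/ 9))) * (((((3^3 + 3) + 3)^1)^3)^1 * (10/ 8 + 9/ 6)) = 1185921/ 3952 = 300.08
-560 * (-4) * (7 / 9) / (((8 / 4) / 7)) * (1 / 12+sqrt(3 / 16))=13720 / 27+13720 * sqrt(3) / 9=3148.56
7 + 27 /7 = 76 /7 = 10.86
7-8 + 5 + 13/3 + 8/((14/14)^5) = 49/3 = 16.33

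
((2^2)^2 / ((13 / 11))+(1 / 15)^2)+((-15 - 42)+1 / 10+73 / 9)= -206189 / 5850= -35.25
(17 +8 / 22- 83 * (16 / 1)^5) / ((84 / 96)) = -7658797576 / 77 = -99464903.58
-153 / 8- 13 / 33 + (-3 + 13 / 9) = -16691 / 792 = -21.07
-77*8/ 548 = -154/ 137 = -1.12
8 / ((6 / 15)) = 20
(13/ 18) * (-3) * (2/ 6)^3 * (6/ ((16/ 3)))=-13/ 144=-0.09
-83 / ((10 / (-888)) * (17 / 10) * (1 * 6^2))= 6142 / 51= 120.43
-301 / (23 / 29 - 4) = 8729 / 93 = 93.86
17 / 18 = 0.94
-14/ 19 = -0.74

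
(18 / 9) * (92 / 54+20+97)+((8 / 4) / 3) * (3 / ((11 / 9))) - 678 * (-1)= 272362 / 297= 917.04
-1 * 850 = -850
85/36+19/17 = 2129/612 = 3.48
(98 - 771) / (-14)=673 / 14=48.07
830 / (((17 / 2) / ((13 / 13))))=1660 / 17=97.65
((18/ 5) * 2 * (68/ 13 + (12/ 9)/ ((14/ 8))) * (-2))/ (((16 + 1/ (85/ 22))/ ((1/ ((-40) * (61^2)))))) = 41718/ 1169901005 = 0.00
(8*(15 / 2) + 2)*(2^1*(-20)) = -2480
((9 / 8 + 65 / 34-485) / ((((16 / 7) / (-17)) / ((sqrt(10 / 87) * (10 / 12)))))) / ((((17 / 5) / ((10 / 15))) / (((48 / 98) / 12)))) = 182075 * sqrt(870) / 662592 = 8.11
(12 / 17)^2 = 144 / 289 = 0.50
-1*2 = -2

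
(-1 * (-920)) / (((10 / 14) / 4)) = 5152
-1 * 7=-7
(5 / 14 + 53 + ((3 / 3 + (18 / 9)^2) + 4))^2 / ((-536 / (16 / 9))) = -12.90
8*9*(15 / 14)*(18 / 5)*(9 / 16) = 2187 / 14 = 156.21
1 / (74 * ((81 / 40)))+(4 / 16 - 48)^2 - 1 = 109285925 / 47952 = 2279.07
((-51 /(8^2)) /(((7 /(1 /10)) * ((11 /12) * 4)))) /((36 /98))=-119 /14080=-0.01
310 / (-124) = -5 / 2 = -2.50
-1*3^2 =-9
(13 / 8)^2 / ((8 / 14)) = 1183 / 256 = 4.62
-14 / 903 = -2 / 129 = -0.02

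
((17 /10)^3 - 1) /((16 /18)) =35217 /8000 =4.40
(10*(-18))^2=32400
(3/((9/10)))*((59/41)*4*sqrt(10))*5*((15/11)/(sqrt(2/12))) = 118000*sqrt(15)/451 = 1013.33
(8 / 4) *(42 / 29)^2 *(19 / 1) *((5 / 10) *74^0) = 33516 / 841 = 39.85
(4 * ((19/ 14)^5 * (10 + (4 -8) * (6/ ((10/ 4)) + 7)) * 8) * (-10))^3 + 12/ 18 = 957530277015780397089008558/ 14242684529829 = 67229620582439.22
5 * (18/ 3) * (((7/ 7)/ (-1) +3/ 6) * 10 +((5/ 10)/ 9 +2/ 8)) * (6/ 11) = -845/ 11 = -76.82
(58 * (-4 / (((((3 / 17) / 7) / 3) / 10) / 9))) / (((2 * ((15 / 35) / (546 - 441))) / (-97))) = 29524685400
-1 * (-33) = 33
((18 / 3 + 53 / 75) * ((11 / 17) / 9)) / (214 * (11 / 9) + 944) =5533 / 13833750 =0.00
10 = 10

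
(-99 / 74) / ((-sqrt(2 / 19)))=99 * sqrt(38) / 148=4.12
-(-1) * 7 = 7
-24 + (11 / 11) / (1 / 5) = -19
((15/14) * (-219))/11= -3285/154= -21.33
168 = 168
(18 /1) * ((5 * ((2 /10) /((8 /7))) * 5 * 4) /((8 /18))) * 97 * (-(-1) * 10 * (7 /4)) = 9624825 /8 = 1203103.12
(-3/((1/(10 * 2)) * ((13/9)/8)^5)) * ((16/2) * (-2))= 1857520926720/371293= 5002843.92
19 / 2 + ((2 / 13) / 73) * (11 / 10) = 90177 / 9490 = 9.50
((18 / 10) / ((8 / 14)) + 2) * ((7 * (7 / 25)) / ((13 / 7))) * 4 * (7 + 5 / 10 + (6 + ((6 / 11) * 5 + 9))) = 3921519 / 7150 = 548.46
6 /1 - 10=-4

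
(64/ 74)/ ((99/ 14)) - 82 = -299918/ 3663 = -81.88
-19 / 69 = -0.28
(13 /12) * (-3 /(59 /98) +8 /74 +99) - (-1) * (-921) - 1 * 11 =-21743497 /26196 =-830.03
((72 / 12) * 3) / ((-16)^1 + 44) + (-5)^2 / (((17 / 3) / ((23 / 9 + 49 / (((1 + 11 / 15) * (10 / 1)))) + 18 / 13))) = 566159 / 18564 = 30.50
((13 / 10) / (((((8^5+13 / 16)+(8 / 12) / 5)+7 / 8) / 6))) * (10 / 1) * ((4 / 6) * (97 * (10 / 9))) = 4035200 / 23594271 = 0.17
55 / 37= 1.49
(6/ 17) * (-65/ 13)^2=150/ 17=8.82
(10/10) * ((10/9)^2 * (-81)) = -100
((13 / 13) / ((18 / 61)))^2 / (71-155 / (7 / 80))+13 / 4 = 3126953 / 964143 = 3.24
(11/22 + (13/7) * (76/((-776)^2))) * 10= 2635755/526904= 5.00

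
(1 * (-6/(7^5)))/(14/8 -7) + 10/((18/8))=4706032/1058841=4.44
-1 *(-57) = 57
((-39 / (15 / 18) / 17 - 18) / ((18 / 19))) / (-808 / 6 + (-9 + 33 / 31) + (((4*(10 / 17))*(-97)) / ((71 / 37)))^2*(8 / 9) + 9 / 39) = -578752461378 / 328463268714655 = -0.00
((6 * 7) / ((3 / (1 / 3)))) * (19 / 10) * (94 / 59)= 12502 / 885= 14.13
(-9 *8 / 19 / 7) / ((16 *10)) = -9 / 2660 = -0.00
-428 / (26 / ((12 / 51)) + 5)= -856 / 231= -3.71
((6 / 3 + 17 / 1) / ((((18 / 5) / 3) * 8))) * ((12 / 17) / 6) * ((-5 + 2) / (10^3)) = -19 / 27200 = -0.00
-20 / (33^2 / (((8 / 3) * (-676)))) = 108160 / 3267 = 33.11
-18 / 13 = -1.38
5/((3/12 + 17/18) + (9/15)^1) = 900/323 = 2.79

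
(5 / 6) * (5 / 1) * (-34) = -425 / 3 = -141.67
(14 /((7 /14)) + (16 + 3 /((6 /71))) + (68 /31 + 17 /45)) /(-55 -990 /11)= -228979 /404550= -0.57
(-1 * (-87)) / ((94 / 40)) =1740 / 47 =37.02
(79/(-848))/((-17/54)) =2133/7208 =0.30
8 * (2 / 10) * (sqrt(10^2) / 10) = 8 / 5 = 1.60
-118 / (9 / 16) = -1888 / 9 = -209.78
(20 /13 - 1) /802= 7 /10426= 0.00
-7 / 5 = -1.40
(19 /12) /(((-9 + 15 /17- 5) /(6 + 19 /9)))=-23579 /24084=-0.98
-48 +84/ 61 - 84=-7968/ 61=-130.62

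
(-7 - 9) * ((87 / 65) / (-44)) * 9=3132 / 715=4.38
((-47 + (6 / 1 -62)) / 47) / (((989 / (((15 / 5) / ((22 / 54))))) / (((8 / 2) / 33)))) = -11124 / 5624443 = -0.00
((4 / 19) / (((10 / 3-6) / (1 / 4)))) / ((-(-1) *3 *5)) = -1 / 760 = -0.00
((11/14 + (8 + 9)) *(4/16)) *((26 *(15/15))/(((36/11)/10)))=59345/168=353.24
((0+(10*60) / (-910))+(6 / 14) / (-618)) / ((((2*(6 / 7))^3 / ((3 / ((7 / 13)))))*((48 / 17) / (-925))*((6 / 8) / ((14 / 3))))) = 9533705825 / 6407424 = 1487.92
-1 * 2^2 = -4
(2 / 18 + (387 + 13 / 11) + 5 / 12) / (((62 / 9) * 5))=153929 / 13640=11.29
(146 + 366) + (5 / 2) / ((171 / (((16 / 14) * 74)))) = 614344 / 1197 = 513.24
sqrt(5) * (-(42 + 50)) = -92 * sqrt(5) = -205.72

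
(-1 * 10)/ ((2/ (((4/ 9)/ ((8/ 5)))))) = -25/ 18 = -1.39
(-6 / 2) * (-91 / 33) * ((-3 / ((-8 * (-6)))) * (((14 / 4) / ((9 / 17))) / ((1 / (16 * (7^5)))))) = -182003003 / 198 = -919207.09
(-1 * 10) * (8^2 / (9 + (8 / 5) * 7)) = -3200 / 101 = -31.68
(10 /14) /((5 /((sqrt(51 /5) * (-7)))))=-sqrt(255) /5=-3.19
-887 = -887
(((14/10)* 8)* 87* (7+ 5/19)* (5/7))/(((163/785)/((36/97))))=2714316480/300409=9035.40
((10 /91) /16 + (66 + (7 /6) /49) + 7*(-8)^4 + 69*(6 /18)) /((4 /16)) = 62814091 /546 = 115044.12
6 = 6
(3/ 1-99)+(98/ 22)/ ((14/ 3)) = -2091/ 22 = -95.05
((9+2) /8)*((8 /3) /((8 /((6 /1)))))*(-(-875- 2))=9647 /4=2411.75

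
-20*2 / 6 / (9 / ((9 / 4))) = -1.67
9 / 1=9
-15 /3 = -5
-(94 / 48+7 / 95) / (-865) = 4633 / 1972200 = 0.00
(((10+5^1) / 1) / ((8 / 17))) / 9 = 85 / 24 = 3.54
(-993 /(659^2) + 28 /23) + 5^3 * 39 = 48705894154 /9988463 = 4876.22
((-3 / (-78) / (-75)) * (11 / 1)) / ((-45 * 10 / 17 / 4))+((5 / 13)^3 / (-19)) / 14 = 6297023 / 9861783750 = 0.00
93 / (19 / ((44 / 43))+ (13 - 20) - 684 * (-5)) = 4092 / 150989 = 0.03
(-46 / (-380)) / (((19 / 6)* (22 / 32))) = 0.06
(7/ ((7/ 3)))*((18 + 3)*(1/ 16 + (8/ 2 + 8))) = 12159/ 16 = 759.94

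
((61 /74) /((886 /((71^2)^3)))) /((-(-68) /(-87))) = -152484192.99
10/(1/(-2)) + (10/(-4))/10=-81/4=-20.25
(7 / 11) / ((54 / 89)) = 623 / 594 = 1.05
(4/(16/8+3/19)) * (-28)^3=-1668352/41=-40691.51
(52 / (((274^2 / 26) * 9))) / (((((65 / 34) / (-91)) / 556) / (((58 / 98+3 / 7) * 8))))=-511164160 / 1182447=-432.29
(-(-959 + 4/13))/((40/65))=12463/8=1557.88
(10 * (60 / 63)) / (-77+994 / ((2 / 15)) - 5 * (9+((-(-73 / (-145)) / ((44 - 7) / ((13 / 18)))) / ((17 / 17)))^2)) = 124343532000 / 95740161312173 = 0.00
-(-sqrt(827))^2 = -827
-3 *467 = -1401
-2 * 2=-4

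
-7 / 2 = -3.50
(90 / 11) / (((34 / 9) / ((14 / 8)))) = 2835 / 748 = 3.79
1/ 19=0.05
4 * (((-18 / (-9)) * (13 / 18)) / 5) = 52 / 45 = 1.16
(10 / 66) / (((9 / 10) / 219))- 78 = -4072 / 99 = -41.13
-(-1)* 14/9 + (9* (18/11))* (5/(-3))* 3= -7136/99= -72.08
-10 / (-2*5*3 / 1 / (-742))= -742 / 3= -247.33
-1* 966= -966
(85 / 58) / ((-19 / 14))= -595 / 551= -1.08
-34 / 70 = -17 / 35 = -0.49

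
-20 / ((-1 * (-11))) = -20 / 11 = -1.82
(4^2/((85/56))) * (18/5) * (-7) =-112896/425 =-265.64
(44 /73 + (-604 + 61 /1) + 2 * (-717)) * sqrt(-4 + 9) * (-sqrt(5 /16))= 721385 /292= 2470.50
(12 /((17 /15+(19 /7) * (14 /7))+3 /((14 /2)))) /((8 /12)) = 945 /367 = 2.57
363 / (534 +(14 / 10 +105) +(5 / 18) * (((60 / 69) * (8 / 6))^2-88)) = 0.59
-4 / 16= -1 / 4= -0.25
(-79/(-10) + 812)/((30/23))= 628.59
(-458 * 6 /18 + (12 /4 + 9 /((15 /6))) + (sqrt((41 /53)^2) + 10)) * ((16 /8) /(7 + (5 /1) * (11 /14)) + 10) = -167575364 /121635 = -1377.69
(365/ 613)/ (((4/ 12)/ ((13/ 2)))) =11.61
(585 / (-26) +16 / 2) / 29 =-1 / 2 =-0.50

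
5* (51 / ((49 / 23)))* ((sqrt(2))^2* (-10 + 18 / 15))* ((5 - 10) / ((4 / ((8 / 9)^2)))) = 2752640 / 1323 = 2080.60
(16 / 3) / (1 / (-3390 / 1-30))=-18240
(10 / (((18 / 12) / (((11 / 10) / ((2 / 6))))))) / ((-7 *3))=-22 / 21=-1.05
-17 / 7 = -2.43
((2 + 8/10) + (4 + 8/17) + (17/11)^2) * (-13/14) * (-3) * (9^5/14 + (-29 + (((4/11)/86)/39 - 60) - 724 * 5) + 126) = 17080.35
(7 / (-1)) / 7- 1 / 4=-5 / 4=-1.25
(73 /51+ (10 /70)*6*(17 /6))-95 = -32537 /357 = -91.14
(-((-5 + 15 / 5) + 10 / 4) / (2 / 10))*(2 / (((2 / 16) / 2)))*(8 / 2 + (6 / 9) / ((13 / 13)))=-1120 / 3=-373.33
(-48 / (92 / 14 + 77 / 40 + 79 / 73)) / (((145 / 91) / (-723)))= 12910165632 / 5677823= 2273.79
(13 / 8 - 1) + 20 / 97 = 645 / 776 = 0.83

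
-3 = -3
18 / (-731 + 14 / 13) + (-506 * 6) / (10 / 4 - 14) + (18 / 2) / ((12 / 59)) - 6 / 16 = 307.85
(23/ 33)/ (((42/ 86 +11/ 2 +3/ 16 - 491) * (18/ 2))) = -15824/ 99067023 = -0.00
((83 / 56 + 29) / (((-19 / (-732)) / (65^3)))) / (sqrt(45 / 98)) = 5719175475 * sqrt(10) / 38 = 475937390.50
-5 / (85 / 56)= -56 / 17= -3.29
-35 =-35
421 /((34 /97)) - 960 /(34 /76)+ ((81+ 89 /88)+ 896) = 49693 /1496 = 33.22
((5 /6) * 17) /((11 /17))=1445 /66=21.89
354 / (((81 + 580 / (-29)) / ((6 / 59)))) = 36 / 61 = 0.59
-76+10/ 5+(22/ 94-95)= -7932/ 47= -168.77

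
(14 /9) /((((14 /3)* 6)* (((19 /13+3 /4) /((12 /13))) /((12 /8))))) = 4 /115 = 0.03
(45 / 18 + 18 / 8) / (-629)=-19 / 2516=-0.01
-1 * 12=-12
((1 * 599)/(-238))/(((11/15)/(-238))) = 8985/11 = 816.82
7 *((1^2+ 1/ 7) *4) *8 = 256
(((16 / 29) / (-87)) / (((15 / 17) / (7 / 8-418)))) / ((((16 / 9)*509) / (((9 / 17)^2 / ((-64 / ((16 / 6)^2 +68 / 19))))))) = -13725081 / 88490423680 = -0.00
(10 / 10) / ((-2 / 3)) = -3 / 2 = -1.50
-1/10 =-0.10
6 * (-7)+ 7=-35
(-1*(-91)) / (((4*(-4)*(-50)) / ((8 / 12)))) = 91 / 1200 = 0.08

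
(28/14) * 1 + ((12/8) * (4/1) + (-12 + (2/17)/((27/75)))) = -562/153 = -3.67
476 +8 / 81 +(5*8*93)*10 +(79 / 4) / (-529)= 6457526225 / 171396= 37676.06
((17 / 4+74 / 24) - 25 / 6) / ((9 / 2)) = 19 / 27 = 0.70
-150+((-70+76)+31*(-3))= -237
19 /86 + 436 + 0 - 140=25475 /86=296.22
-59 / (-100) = 59 / 100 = 0.59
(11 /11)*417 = 417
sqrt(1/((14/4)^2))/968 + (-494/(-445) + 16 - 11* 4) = -26.89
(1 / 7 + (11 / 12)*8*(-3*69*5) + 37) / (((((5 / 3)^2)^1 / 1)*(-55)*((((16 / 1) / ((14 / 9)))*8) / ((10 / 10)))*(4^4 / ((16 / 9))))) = 5287 / 1267200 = 0.00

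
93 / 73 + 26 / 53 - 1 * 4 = -8649 / 3869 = -2.24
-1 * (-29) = 29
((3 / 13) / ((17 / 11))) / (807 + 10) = 33 / 180557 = 0.00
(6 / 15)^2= 4 / 25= 0.16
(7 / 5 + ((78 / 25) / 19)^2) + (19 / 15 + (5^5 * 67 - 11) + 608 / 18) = 425213832256 / 2030625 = 209400.47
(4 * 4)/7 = 16/7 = 2.29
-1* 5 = -5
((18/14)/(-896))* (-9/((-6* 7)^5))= -1/10119696384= -0.00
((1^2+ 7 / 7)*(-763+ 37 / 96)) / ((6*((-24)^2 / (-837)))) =2269541 / 6144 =369.39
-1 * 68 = -68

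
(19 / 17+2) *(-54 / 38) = -1431 / 323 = -4.43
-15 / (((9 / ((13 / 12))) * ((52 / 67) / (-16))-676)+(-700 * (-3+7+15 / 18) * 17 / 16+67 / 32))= 96480 / 27458857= 0.00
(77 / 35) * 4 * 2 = 88 / 5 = 17.60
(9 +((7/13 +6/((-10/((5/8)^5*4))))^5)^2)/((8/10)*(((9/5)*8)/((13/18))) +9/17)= 717736097602027504219632225076492298052153926642893625/1314267796501892509148084168762438351587997258304454656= 0.55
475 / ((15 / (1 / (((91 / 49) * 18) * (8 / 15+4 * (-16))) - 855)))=-861635275 / 31824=-27075.01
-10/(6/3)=-5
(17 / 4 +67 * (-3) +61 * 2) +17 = -231 / 4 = -57.75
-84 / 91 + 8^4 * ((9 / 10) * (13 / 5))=3114708 / 325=9583.72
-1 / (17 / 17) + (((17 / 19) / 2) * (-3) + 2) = -0.34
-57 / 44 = -1.30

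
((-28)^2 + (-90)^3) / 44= -182054 / 11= -16550.36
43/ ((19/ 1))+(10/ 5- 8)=-71/ 19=-3.74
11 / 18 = 0.61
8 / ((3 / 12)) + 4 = 36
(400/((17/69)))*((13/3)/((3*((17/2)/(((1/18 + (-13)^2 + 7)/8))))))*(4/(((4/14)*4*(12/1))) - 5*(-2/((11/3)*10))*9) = 17173999375/1029996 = 16673.85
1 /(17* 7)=1 /119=0.01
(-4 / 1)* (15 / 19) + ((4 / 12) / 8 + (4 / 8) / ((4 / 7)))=-511 / 228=-2.24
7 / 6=1.17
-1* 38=-38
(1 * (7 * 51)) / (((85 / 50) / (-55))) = -11550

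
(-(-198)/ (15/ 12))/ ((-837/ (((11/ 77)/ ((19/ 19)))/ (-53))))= 88/ 172515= 0.00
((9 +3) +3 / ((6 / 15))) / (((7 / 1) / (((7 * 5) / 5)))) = 19.50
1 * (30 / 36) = 5 / 6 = 0.83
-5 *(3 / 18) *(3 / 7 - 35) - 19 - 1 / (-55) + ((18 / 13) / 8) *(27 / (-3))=496697 / 60060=8.27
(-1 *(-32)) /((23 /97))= 3104 /23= 134.96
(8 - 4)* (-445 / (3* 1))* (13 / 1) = -23140 / 3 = -7713.33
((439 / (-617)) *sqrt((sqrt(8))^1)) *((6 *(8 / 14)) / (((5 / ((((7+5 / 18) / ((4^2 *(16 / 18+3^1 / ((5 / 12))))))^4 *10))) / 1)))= -242410247473125 *2^(3 / 4) / 4968996253145759744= -0.00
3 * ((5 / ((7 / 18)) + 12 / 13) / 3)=1254 / 91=13.78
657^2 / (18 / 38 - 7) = -8201331 / 124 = -66139.77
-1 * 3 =-3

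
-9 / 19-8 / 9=-233 / 171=-1.36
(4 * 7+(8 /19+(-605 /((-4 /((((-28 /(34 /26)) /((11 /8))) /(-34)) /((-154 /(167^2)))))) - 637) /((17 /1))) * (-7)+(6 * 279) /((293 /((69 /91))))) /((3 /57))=13582882838103 /130995319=103689.83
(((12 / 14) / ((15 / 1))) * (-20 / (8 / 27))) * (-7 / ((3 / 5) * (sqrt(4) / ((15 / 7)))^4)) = 2278125 / 38416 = 59.30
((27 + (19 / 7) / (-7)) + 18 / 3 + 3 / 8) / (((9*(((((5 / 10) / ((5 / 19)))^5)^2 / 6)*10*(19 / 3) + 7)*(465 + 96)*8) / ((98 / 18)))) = 404093750000 / 588795491177107731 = 0.00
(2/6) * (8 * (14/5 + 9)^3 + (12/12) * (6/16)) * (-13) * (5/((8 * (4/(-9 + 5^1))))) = 35600.04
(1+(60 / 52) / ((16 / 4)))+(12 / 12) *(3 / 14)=547 / 364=1.50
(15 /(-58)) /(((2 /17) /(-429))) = 943.06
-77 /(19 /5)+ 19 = -24 /19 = -1.26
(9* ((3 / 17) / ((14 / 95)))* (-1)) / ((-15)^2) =-57 / 1190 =-0.05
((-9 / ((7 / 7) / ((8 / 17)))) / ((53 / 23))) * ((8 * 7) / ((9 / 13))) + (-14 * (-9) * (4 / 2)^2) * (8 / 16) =103.33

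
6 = 6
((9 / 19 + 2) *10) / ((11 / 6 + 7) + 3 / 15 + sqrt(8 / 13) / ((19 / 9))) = 943811700 / 344075413 -7614000 *sqrt(26) / 344075413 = 2.63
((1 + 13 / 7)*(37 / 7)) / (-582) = -370 / 14259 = -0.03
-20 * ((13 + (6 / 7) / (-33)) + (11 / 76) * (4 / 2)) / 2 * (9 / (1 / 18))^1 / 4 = -15717645 / 2926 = -5371.72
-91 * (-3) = 273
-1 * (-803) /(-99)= -8.11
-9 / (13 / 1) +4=43 / 13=3.31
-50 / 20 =-5 / 2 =-2.50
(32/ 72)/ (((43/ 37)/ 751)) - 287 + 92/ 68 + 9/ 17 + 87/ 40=1121453/ 263160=4.26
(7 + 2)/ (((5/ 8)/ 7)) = 504/ 5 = 100.80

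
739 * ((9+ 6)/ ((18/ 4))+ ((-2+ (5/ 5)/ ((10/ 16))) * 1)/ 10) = 182533/ 75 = 2433.77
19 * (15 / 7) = 285 / 7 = 40.71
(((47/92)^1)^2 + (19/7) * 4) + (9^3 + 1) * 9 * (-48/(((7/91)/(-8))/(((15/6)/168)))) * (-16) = -462661894873/59248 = -7808903.17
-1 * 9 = -9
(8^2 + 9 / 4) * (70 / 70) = 265 / 4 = 66.25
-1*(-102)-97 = 5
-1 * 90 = -90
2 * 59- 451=-333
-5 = -5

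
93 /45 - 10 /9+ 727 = 32758 /45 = 727.96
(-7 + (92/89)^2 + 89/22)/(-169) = 328657/29450278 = 0.01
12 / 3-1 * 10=-6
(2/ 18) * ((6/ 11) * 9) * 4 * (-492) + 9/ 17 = -200637/ 187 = -1072.93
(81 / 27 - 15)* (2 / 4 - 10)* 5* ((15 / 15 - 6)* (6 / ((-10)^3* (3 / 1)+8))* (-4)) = -4275 / 187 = -22.86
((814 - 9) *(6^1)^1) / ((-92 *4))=-105 / 8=-13.12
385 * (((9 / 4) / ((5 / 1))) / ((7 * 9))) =11 / 4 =2.75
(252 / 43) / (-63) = -4 / 43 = -0.09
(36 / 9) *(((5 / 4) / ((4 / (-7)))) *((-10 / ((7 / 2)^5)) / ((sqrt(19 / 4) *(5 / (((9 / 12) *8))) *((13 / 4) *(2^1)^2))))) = 960 *sqrt(19) / 593047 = 0.01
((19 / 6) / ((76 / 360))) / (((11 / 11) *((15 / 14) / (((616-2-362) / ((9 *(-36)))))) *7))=-14 / 9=-1.56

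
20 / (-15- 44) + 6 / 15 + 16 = 4738 / 295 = 16.06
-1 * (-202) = 202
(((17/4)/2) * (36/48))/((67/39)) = 1989/2144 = 0.93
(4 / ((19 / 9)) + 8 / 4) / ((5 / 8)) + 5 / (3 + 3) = 7.06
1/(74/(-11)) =-11/74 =-0.15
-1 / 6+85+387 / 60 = 5477 / 60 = 91.28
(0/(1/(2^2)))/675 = 0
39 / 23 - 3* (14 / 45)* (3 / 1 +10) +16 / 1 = 1919 / 345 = 5.56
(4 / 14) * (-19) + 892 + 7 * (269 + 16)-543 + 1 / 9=147337 / 63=2338.68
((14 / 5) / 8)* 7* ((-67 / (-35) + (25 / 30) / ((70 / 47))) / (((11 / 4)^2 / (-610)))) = -887306 / 1815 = -488.87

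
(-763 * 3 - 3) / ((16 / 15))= -8595 / 4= -2148.75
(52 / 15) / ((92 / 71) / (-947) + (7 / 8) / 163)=4559206496 / 5260365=866.71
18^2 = 324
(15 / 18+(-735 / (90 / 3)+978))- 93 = 861.33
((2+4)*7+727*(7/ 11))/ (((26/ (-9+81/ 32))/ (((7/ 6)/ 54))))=-2.71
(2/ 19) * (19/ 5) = 2/ 5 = 0.40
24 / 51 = 8 / 17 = 0.47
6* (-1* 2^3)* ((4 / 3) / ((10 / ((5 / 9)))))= -3.56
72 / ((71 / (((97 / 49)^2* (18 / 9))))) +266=46700182 / 170471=273.95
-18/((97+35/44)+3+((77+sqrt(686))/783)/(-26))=-363925709618328/2037815602261217 - 1241512272 * sqrt(14)/2037815602261217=-0.18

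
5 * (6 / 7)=30 / 7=4.29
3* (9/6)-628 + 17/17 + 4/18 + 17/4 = -22249/36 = -618.03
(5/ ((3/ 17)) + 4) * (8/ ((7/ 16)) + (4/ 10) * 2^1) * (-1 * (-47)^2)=-143134364/ 105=-1363184.42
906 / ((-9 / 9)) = -906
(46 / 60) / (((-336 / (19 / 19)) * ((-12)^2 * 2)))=-23 / 2903040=-0.00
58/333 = 0.17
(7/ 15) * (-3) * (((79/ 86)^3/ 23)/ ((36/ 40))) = -3451273/ 65831796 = -0.05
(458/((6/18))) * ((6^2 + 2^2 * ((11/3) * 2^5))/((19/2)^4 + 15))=11109248/130561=85.09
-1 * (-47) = 47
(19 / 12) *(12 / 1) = 19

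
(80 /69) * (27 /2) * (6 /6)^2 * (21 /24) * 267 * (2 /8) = 84105 /92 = 914.18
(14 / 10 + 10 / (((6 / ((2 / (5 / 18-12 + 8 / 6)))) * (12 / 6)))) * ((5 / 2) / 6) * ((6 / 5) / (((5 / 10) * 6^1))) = 1159 / 5610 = 0.21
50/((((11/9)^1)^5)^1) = 2952450/161051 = 18.33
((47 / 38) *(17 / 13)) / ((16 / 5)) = 3995 / 7904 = 0.51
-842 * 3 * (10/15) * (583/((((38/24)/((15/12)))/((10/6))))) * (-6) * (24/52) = 883594800/247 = 3577306.88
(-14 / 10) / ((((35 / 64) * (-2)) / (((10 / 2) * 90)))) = 576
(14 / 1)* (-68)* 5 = -4760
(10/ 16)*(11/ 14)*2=55/ 56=0.98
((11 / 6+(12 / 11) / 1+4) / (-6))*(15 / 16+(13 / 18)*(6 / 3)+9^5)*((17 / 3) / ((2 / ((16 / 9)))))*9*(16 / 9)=-132125813662 / 24057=-5492198.27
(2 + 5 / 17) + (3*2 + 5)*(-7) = -1270 / 17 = -74.71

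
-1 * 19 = -19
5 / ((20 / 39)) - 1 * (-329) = 1355 / 4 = 338.75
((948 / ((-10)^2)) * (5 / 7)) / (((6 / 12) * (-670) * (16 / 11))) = -2607 / 187600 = -0.01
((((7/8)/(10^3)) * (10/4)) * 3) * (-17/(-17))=0.01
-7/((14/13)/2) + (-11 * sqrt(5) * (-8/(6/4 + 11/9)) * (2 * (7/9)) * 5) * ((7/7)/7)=-13 + 1760 * sqrt(5)/49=67.32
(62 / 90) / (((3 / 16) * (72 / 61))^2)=461404 / 32805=14.07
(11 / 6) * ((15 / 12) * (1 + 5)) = 55 / 4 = 13.75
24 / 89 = 0.27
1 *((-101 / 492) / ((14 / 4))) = -101 / 1722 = -0.06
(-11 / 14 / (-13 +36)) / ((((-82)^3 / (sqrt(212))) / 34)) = 0.00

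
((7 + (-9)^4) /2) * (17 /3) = 55828 /3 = 18609.33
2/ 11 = 0.18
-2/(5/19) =-38/5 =-7.60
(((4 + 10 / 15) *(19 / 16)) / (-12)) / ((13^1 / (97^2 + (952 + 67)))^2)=-100436413 / 338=-297149.15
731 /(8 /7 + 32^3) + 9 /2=1037345 /229384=4.52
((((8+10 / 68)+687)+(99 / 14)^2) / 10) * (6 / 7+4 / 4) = 32277011 / 233240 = 138.39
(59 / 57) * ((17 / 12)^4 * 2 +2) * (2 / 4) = 6151163 / 1181952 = 5.20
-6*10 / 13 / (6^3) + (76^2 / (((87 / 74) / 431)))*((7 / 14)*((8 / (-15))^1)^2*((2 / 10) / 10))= 76635141629 / 12723750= 6023.00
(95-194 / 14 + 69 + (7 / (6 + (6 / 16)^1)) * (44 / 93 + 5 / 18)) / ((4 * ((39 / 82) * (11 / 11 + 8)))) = 616508923 / 69921306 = 8.82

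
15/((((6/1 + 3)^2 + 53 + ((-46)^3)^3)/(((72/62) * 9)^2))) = -787320/443112373162417021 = -0.00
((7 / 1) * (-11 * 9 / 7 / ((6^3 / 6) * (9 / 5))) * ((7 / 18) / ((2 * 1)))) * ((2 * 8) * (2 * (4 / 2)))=-1540 / 81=-19.01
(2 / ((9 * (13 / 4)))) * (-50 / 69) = -400 / 8073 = -0.05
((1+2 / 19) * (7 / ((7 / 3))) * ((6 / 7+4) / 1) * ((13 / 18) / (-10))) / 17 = -13 / 190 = -0.07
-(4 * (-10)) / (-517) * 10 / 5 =-80 / 517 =-0.15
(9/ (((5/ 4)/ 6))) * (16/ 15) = 1152/ 25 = 46.08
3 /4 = 0.75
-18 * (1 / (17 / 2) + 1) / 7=-342 / 119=-2.87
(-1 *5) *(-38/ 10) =19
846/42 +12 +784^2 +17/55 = 236655054/385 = 614688.45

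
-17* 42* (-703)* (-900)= -451747800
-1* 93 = -93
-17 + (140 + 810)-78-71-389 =395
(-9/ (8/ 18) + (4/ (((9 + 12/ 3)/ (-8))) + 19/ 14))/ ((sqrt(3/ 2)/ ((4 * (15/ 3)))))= -12955 * sqrt(6)/ 91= -348.72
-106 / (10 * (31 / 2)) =-106 / 155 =-0.68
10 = 10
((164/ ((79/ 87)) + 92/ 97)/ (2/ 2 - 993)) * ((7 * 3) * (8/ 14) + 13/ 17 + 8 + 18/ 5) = -90040867/ 20192005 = -4.46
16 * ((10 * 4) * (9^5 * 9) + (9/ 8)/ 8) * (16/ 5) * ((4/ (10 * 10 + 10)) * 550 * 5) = 108839117520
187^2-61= 34908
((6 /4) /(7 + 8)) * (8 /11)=0.07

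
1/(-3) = -1/3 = -0.33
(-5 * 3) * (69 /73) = -1035 /73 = -14.18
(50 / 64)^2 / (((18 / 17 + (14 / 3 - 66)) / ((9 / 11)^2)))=-0.01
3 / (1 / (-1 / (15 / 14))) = -14 / 5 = -2.80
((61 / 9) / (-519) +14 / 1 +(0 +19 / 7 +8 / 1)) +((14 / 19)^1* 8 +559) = 366282365 / 621243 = 589.60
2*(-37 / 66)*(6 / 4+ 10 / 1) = -851 / 66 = -12.89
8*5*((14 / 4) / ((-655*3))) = -28 / 393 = -0.07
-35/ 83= -0.42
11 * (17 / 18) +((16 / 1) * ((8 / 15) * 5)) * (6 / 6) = 955 / 18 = 53.06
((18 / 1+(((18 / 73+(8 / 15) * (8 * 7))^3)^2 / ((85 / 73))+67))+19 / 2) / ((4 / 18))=2570750099963836818173951177 / 892068619862812500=2881785148.28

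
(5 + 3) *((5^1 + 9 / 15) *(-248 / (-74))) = 27776 / 185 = 150.14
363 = 363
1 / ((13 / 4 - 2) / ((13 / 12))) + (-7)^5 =-252092 / 15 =-16806.13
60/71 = 0.85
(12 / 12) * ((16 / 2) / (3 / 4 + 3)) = 32 / 15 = 2.13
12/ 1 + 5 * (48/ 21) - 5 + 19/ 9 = 1294/ 63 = 20.54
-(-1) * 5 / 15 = 0.33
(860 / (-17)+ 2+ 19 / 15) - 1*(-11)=-9262 / 255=-36.32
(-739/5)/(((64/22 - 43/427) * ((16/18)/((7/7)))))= -10413249/175880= -59.21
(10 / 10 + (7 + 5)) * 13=169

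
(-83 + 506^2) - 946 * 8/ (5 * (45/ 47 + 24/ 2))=779021189/ 3045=255836.19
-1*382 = -382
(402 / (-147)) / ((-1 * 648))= 67 / 15876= 0.00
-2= -2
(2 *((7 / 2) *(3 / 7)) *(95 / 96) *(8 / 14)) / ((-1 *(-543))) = 0.00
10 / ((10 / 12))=12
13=13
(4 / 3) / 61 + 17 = 3115 / 183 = 17.02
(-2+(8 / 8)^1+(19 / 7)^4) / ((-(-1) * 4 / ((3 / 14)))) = 47970 / 16807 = 2.85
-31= -31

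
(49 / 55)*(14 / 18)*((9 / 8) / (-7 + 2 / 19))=-6517 / 57640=-0.11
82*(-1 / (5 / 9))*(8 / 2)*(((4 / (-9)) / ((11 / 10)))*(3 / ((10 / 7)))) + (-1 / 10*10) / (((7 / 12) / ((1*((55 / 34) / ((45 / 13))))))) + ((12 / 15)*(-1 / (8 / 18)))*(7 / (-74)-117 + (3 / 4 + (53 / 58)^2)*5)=696.65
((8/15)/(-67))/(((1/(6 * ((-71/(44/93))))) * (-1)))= -26412/3685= -7.17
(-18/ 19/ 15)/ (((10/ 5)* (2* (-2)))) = 3/ 380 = 0.01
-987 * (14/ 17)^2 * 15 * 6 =-17410680/ 289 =-60244.57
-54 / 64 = -27 / 32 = -0.84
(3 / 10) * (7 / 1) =21 / 10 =2.10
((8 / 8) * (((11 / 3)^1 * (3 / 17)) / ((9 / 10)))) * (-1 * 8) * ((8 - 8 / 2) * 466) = -1640320 / 153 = -10721.05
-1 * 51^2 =-2601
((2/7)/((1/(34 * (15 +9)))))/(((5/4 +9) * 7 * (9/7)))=2176/861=2.53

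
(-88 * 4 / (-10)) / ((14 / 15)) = 264 / 7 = 37.71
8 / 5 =1.60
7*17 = 119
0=0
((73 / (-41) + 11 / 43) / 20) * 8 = -5376 / 8815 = -0.61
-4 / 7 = -0.57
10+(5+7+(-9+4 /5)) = 69 /5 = 13.80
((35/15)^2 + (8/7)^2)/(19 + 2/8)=11908/33957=0.35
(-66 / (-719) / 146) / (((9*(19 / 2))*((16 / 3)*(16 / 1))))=11 / 127648384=0.00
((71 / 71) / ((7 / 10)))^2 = 100 / 49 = 2.04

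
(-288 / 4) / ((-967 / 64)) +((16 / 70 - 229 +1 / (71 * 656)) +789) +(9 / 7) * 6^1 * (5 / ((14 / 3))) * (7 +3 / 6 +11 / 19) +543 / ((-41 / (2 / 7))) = 131661110007233 / 209656507760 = 627.98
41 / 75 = 0.55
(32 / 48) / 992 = 1 / 1488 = 0.00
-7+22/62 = -6.65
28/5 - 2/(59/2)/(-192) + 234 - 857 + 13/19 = -165921121/269040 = -616.72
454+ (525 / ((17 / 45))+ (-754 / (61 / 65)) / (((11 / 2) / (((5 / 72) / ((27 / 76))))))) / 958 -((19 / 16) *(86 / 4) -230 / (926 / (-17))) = 8373640204824307 / 19671804418464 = 425.67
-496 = -496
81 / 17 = 4.76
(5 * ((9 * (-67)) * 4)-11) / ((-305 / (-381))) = -4599051 / 305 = -15078.86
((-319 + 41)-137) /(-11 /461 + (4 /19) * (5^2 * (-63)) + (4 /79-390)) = 57432763 /99857193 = 0.58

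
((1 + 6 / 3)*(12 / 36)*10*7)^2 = 4900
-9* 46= -414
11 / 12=0.92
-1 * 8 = -8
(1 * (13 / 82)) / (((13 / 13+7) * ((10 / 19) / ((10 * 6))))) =741 / 328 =2.26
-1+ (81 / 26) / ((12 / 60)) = 379 / 26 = 14.58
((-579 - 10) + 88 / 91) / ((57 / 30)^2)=-5351100 / 32851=-162.89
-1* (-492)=492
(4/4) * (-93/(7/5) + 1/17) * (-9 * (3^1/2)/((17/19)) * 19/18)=4276767/4046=1057.04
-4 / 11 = -0.36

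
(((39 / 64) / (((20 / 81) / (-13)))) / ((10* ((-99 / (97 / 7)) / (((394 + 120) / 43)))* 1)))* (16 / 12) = 37917009 / 5297600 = 7.16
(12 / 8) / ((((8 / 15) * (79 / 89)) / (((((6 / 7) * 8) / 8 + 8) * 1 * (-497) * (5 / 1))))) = -44075025 / 632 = -69738.96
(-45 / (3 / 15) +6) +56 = -163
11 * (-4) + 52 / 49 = -2104 / 49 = -42.94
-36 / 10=-18 / 5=-3.60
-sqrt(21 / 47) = -sqrt(987) / 47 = -0.67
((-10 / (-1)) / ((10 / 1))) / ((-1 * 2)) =-1 / 2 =-0.50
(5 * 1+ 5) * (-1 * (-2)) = 20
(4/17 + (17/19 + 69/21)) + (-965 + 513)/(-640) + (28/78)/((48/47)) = 5.47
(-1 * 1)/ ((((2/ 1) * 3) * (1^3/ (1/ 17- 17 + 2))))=2.49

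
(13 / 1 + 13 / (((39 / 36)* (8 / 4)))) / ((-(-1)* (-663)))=-19 / 663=-0.03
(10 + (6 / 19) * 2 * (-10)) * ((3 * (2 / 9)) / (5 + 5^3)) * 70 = 980 / 741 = 1.32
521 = 521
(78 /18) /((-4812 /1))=-13 /14436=-0.00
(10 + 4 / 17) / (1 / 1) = 174 / 17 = 10.24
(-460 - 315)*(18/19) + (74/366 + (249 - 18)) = -1748960/3477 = -503.01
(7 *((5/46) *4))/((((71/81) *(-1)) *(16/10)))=-2.17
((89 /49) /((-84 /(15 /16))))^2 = 198025 /481890304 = 0.00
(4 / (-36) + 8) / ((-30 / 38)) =-1349 / 135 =-9.99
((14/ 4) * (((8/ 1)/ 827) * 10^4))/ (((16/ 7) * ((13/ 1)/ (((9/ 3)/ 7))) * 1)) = 52500/ 10751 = 4.88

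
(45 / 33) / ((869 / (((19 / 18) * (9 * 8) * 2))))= 2280 / 9559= 0.24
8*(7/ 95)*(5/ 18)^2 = 70/ 1539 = 0.05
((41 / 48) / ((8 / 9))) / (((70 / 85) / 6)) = 6273 / 896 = 7.00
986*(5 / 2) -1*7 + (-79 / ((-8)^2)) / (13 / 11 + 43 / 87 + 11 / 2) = 1080264557 / 439520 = 2457.83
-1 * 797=-797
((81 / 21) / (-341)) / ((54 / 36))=-18 / 2387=-0.01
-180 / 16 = -45 / 4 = -11.25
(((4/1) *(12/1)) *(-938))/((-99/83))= 1245664/33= 37747.39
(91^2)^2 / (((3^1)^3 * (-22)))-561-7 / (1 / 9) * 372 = -82829179 / 594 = -139443.06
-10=-10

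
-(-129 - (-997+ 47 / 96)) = -83281 / 96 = -867.51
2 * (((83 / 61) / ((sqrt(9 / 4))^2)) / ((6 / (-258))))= -28552 / 549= -52.01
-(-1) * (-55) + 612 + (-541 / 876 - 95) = 404171 / 876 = 461.38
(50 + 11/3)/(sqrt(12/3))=161/6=26.83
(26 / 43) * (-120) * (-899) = 2804880 / 43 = 65229.77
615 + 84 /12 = 622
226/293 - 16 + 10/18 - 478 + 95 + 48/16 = -1040753/2637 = -394.67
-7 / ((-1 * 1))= 7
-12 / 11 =-1.09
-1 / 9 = -0.11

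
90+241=331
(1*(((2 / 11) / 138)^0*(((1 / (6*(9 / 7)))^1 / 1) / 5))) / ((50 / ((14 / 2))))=49 / 13500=0.00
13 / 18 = 0.72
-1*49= -49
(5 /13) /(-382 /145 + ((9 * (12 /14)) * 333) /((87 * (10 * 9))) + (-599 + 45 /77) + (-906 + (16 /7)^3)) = -2735425 /10631034427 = -0.00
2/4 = 1/2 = 0.50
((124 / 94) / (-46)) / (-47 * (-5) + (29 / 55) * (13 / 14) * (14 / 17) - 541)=28985 / 308877373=0.00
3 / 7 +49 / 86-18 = -10235 / 602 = -17.00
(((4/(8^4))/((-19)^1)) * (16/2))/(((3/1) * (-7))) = 1/51072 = 0.00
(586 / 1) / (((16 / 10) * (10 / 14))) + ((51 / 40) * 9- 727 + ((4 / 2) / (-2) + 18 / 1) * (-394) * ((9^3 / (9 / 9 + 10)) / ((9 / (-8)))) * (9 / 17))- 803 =91469779 / 440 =207885.86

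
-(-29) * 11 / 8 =39.88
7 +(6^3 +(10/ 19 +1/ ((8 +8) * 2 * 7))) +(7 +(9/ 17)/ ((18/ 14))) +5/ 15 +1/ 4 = 231.53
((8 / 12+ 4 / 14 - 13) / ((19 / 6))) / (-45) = 506 / 5985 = 0.08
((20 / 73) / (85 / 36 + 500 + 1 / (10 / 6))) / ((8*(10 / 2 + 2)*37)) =450 / 1711707431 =0.00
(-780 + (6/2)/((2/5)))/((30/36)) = -927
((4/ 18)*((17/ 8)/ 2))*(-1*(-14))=119/ 36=3.31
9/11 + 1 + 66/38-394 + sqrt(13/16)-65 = -95188/209 + sqrt(13)/4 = -454.54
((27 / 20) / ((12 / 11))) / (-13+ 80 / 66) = -3267 / 31120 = -0.10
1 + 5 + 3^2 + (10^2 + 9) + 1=125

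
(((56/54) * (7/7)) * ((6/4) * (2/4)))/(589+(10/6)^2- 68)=7/4714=0.00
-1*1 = -1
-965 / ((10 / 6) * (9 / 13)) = -836.33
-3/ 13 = -0.23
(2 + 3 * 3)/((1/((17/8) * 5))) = 935/8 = 116.88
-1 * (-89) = 89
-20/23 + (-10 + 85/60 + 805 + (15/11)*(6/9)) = 2418041/3036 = 796.46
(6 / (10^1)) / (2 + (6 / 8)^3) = 192 / 775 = 0.25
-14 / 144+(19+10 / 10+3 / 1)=1649 / 72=22.90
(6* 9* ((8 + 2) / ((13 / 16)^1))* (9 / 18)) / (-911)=-4320 / 11843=-0.36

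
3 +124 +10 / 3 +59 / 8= 3305 / 24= 137.71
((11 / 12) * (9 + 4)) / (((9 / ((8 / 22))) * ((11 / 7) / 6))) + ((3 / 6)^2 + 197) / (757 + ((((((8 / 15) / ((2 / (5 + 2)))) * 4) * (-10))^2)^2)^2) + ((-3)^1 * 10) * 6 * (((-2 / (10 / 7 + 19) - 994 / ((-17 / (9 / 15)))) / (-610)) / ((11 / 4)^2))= 65580419028084549902057936819 / 20471837046000896392002248940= 3.20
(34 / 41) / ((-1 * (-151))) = 34 / 6191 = 0.01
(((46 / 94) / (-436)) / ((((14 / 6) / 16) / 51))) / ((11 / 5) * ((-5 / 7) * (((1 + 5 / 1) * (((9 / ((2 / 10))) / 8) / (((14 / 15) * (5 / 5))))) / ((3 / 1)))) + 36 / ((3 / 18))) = -87584 / 43970709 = -0.00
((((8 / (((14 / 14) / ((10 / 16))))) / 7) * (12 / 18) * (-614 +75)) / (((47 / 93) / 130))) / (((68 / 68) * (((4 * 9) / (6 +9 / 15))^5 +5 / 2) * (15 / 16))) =-91384202624 / 6268478313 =-14.58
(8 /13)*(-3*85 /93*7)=-4760 /403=-11.81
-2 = -2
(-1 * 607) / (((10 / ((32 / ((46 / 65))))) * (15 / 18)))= -378768 / 115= -3293.63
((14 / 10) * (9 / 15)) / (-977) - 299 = -299.00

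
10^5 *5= 500000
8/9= 0.89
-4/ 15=-0.27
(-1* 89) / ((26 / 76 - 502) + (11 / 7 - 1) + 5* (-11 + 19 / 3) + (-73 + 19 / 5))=355110 / 2368543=0.15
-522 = -522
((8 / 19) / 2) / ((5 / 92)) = 368 / 95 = 3.87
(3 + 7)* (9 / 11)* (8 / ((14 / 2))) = 720 / 77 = 9.35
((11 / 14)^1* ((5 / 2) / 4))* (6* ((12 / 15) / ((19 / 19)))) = 33 / 14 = 2.36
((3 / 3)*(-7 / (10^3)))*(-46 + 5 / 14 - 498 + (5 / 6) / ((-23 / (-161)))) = 5647 / 1500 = 3.76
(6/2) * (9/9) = 3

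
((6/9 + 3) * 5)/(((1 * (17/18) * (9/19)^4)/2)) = 28670620/37179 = 771.15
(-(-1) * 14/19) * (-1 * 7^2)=-686/19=-36.11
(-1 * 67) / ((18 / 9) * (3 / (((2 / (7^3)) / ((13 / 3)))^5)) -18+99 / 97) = -8422704 / 170985426503990696491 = -0.00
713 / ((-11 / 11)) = -713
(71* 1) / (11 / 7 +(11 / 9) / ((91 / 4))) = 58149 / 1331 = 43.69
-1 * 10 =-10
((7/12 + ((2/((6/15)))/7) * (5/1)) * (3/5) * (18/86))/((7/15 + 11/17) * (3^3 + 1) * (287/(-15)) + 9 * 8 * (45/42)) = -2402865/2392531696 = -0.00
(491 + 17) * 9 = 4572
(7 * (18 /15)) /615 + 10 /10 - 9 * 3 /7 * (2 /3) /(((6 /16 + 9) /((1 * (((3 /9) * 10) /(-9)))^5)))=34852133537 /34317802575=1.02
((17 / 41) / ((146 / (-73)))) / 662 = -17 / 54284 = -0.00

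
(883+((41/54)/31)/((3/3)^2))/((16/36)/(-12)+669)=1478183/1119844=1.32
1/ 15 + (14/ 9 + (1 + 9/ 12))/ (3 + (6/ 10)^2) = 2269/ 2160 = 1.05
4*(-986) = -3944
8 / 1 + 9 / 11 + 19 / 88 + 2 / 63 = 50261 / 5544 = 9.07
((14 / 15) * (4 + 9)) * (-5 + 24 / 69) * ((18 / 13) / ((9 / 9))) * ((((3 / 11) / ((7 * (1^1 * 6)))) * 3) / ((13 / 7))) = -0.82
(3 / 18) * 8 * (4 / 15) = 16 / 45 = 0.36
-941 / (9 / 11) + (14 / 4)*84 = -7705 / 9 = -856.11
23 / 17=1.35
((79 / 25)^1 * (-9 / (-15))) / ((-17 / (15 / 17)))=-711 / 7225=-0.10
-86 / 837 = -0.10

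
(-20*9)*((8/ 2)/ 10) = -72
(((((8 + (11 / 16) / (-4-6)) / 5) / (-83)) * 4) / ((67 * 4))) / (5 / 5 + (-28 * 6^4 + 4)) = 1269 / 161415810400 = 0.00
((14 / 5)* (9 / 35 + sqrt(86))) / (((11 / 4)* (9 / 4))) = 32 / 275 + 224* sqrt(86) / 495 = 4.31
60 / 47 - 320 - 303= -29221 / 47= -621.72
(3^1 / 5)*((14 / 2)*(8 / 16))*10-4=17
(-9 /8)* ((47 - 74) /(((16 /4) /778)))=94527 /16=5907.94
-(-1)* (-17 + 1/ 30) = -509/ 30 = -16.97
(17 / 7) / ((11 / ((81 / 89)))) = 1377 / 6853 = 0.20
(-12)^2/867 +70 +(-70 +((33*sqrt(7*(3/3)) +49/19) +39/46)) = 907507/252586 +33*sqrt(7) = 90.90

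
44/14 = 22/7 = 3.14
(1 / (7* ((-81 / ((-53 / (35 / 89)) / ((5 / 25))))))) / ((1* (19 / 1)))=4717 / 75411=0.06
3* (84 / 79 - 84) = -19656 / 79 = -248.81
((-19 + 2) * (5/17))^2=25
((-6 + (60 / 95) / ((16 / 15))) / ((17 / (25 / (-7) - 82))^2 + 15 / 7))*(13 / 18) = -4473172067 / 2499400752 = -1.79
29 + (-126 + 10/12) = -577/6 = -96.17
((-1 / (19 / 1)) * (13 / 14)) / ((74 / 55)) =-715 / 19684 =-0.04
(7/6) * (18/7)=3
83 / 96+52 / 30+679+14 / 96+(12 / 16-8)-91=93359 / 160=583.49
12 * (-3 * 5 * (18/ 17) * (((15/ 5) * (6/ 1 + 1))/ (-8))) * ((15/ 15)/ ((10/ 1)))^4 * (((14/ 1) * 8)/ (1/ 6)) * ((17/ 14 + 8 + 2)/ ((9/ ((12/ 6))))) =178038/ 2125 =83.78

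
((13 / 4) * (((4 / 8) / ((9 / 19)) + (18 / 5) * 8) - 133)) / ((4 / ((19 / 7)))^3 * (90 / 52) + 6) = -10760584393 / 370411920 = -29.05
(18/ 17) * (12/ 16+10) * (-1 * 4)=-774/ 17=-45.53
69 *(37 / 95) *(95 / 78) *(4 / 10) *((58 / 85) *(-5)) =-49358 / 1105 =-44.67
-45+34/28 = -613/14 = -43.79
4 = 4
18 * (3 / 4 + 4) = 171 / 2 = 85.50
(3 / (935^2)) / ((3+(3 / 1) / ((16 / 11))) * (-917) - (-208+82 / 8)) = -0.00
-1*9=-9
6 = 6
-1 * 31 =-31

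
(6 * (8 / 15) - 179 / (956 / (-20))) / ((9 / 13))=107887 / 10755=10.03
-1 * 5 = -5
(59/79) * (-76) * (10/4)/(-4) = 5605/158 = 35.47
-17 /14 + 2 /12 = -22 /21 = -1.05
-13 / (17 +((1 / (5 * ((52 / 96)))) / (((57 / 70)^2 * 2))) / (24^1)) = -549081 / 718519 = -0.76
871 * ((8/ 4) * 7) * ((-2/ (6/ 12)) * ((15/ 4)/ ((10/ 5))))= -91455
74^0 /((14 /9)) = 0.64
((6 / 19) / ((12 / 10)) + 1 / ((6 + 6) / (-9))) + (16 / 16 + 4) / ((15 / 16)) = 1105 / 228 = 4.85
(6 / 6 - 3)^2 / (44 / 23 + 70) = 46 / 827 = 0.06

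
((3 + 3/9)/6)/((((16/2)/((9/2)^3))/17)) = 6885/64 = 107.58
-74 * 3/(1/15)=-3330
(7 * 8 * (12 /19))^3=303464448 /6859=44243.25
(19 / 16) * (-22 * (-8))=209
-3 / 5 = -0.60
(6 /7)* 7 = 6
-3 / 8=-0.38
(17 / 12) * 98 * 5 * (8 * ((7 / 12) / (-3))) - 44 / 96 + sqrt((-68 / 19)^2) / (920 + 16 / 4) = -341373733 / 316008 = -1080.27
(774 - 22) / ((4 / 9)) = 1692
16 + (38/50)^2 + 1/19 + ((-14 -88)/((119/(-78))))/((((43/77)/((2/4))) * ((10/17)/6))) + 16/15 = 628.27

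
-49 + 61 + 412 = 424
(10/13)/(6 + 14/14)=10/91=0.11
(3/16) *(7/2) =21/32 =0.66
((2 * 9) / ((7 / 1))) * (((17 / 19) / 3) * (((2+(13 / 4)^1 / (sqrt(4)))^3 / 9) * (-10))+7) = -1153769 / 51072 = -22.59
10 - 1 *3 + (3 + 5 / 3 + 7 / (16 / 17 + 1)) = 168 / 11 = 15.27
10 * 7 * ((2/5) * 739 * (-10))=-206920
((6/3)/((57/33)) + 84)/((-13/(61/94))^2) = 0.21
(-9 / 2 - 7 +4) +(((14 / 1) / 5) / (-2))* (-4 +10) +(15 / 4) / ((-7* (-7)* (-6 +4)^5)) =-498699 / 31360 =-15.90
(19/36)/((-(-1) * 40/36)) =19/40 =0.48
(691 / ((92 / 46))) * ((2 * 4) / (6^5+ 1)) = 2764 / 7777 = 0.36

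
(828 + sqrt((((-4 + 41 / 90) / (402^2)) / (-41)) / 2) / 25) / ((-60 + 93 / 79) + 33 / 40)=-872160 / 61091 -158 * sqrt(65395) / 113276459475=-14.28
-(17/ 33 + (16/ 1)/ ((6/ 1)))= -35/ 11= -3.18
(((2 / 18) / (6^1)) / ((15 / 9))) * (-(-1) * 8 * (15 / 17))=4 / 51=0.08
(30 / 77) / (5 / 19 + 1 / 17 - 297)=-9690 / 7378679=-0.00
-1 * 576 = -576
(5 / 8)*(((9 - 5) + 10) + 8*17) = 375 / 4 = 93.75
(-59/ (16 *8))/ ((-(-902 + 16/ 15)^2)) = 13275/ 23376409088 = 0.00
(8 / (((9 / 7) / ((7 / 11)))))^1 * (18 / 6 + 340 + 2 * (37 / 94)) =2111312 / 1551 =1361.26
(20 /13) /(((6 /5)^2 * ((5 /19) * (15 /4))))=380 /351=1.08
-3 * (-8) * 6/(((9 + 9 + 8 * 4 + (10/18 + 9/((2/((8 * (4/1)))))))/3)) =3888/1751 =2.22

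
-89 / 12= -7.42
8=8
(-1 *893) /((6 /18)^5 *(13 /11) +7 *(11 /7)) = -2386989 /29416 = -81.15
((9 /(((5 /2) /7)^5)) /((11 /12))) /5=337.95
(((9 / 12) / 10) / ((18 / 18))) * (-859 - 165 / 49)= -15846 / 245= -64.68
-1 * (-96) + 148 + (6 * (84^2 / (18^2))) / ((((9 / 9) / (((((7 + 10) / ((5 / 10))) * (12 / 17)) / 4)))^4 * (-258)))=-17732 / 43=-412.37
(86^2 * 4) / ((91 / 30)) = 887520 / 91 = 9752.97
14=14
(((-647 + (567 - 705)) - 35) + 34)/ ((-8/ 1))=393/ 4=98.25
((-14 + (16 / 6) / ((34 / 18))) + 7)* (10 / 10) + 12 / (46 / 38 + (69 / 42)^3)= -5773777 / 1667615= -3.46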